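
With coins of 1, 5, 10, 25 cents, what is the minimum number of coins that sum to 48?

6

Greedy: take as many of the largest coin as possible, then repeat with the remainder.
48 = 1×25 + 2×10 + 3×1
Total coins = 1 + 2 + 3 = 6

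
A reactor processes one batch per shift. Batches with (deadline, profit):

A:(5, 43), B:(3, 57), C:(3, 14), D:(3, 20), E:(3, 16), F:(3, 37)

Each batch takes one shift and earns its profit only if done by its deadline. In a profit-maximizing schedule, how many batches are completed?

By profit: B(d3,57), A(d5,43), F(d3,37), D(d3,20), E(d3,16), C(d3,14)
B→slot 3; A→slot 5; F→slot 2; D→slot 1; E skipped; C skipped.
4 of 6 scheduled.

4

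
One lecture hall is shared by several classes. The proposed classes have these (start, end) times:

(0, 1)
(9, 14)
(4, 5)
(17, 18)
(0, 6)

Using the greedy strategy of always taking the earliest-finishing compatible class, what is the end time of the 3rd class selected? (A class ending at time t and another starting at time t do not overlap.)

14

By end time: (0,1), (4,5), (0,6), (9,14), (17,18).
Pick (0,1); next start ≥ 1 → (4,5); next start ≥ 5 → (9,14); next start ≥ 14 → (17,18).
Selected: (0,1) (4,5) (9,14) (17,18)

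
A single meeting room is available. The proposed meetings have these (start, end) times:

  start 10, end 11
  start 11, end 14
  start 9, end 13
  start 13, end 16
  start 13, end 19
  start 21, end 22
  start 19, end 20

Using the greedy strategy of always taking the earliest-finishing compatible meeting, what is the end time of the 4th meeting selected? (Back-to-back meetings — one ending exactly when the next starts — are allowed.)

22

Order by finish time; keep every interval that doesn't clash with the previous kept one.
Sorted by end: (10,11)  (9,13)  (11,14)  (13,16)  (13,19)  (19,20)  (21,22)
take (10,11); take (11,14); skip (13,16); take (19,20); take (21,22).
Selected: (10,11) (11,14) (19,20) (21,22)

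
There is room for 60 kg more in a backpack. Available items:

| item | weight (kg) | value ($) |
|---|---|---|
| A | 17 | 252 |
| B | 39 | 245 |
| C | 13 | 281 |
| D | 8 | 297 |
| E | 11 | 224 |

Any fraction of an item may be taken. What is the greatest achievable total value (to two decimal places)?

1123.10

Greedy by value/weight ratio, highest first.
Ratios (sorted): D 37.12, C 21.62, E 20.36, A 14.82, B 6.28
take D (8 @ 297); take C (13 @ 281); take E (11 @ 224); take A (17 @ 252); take 11/39 of B → 69.10. Capacity used 60/60.
Total value = 1123.10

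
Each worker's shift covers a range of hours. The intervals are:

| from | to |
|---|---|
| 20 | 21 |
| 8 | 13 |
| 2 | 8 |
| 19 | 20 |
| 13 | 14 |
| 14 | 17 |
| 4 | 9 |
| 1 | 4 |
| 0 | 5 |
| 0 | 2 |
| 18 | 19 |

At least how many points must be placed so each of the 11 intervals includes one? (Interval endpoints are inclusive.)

Process intervals by earliest right end; each time one isn't hit yet, stab at its right endpoint.
Sorted: [0,2] [1,4] [0,5] [2,8] [4,9] [8,13] [13,14] [14,17] [18,19] [19,20] [20,21]
{[0,2],[1,4],[0,5],[2,8]} hit by 2; {[4,9],[8,13]} hit by 9; {[13,14],[14,17]} hit by 14; {[18,19],[19,20]} hit by 19; {[20,21]} hit by 21.
Points: 2, 9, 14, 19, 21 (5 total).

5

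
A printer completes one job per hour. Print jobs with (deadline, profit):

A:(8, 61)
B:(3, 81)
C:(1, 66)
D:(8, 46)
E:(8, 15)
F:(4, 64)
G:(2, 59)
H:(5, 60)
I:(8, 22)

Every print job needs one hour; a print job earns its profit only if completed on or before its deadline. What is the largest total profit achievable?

459

By profit: B(d3,81), C(d1,66), F(d4,64), A(d8,61), H(d5,60), G(d2,59), D(d8,46), I(d8,22), E(d8,15)
B→slot 3; C→slot 1; F→slot 4; A→slot 8; H→slot 5; G→slot 2; D→slot 7; I→slot 6; E skipped.
Profit = 66 + 59 + 81 + 64 + 60 + 22 + 46 + 61 = 459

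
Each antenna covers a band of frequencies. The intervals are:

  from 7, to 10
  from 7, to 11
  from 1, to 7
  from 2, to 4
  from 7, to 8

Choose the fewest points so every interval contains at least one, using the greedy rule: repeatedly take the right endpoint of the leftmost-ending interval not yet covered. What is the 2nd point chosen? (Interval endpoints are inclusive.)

8

Process intervals by earliest right end; each time one isn't hit yet, stab at its right endpoint.
By right end: [2,4]  [1,7]  [7,8]  [7,10]  [7,11]
[2,4] uncovered → point at 4; [7,8] uncovered → point at 8.
Points: 4, 8 (2 total).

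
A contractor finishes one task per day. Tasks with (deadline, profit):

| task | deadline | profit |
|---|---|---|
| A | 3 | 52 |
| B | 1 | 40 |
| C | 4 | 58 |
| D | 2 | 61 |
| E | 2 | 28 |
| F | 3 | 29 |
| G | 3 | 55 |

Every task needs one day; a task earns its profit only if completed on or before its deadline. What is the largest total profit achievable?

Profit order: D=61 C=58 G=55 A=52 B=40 F=29 E=28
Assign: D→slot 2, C→slot 4, G→slot 3, A→slot 1, B skipped, F skipped, E skipped.
Slots: [1:A] [2:D] [3:G] [4:C]
Profit = 52 + 61 + 55 + 58 = 226

226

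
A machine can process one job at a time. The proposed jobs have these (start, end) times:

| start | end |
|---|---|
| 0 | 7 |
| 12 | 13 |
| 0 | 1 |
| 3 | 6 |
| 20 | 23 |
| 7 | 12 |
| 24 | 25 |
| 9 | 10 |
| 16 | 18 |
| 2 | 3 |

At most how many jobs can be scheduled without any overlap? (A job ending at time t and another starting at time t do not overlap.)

Order by finish time; keep every interval that doesn't clash with the previous kept one.
By end time: (0,1), (2,3), (3,6), (0,7), (9,10), (7,12), (12,13), (16,18), (20,23), (24,25).
Pick (0,1); next start ≥ 1 → (2,3); next start ≥ 3 → (3,6); next start ≥ 6 → (9,10); next start ≥ 10 → (12,13); next start ≥ 13 → (16,18); next start ≥ 18 → (20,23); next start ≥ 23 → (24,25).
Selected 8 jobs.

8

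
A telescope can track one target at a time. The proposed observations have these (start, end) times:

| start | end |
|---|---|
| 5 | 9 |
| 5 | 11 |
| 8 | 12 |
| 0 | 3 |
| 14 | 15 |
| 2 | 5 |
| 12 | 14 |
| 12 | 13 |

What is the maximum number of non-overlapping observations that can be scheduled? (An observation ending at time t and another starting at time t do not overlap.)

Order by finish time; keep every interval that doesn't clash with the previous kept one.
Sorted by end: (0,3)  (2,5)  (5,9)  (5,11)  (8,12)  (12,13)  (12,14)  (14,15)
take (0,3); take (5,9); skip (8,12); take (12,13); take (14,15).
Selected 4 observations.

4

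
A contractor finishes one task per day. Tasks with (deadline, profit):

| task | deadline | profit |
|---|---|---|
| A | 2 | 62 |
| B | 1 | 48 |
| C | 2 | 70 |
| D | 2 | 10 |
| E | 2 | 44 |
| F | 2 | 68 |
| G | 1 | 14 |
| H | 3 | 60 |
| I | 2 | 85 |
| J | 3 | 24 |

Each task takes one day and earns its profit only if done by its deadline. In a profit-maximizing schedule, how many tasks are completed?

Take jobs in profit order; each goes to the latest open slot no later than its deadline.
Profit order: I=85 C=70 F=68 A=62 H=60 B=48 E=44 J=24 G=14 D=10
Assign: I→slot 2, C→slot 1, F skipped, A skipped, H→slot 3, B skipped, E skipped, J skipped, G skipped, D skipped.
Slots: [1:C] [2:I] [3:H]
3 of 10 scheduled.

3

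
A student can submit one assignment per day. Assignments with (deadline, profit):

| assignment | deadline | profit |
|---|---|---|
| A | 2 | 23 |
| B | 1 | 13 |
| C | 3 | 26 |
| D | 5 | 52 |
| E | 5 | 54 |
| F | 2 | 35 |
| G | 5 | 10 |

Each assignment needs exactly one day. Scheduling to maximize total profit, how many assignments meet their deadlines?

5

Sort by profit descending; place each in the latest free slot ≤ its deadline.
By profit: E(d5,54), D(d5,52), F(d2,35), C(d3,26), A(d2,23), B(d1,13), G(d5,10)
E→slot 5; D→slot 4; F→slot 2; C→slot 3; A→slot 1; B skipped; G skipped.
5 of 7 scheduled.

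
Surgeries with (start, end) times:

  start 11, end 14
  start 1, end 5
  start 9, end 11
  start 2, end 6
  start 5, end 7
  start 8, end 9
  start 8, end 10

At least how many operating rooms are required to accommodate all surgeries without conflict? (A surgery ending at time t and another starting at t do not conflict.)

2

The answer is the maximum number of intervals overlapping at any instant.
starts: [1, 2, 5, 8, 8, 9, 11]
ends:   [5, 6, 7, 9, 10, 11, 14]
s1→1 s2→2  — peak 2.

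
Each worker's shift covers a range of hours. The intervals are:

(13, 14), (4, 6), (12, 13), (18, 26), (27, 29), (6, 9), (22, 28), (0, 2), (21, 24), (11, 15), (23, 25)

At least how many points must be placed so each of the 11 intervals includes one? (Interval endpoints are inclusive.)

5

By right end: [0,2]  [4,6]  [6,9]  [12,13]  [13,14]  [11,15]  [21,24]  [23,25]  [18,26]  [22,28]  [27,29]
[0,2] uncovered → point at 2; [4,6] uncovered → point at 6; [12,13] uncovered → point at 13; [21,24] uncovered → point at 24; [27,29] uncovered → point at 29.
Points: 2, 6, 13, 24, 29 (5 total).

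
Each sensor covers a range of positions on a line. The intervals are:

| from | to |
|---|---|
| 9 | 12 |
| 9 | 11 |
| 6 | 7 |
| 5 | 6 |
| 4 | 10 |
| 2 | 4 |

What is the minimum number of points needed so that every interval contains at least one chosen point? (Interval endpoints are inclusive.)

Process intervals by earliest right end; each time one isn't hit yet, stab at its right endpoint.
By right end: [2,4]  [5,6]  [6,7]  [4,10]  [9,11]  [9,12]
[2,4] uncovered → point at 4; [5,6] uncovered → point at 6; [9,11] uncovered → point at 11.
Points: 4, 6, 11 (3 total).

3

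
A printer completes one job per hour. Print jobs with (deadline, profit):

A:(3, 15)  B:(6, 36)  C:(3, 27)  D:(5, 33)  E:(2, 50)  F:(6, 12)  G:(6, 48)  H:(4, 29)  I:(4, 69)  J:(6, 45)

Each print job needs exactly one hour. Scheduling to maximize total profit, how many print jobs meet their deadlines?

6

Take jobs in profit order; each goes to the latest open slot no later than its deadline.
Profit order: I=69 E=50 G=48 J=45 B=36 D=33 H=29 C=27 A=15 F=12
Assign: I→slot 4, E→slot 2, G→slot 6, J→slot 5, B→slot 3, D→slot 1, H skipped, C skipped, A skipped, F skipped.
Slots: [1:D] [2:E] [3:B] [4:I] [5:J] [6:G]
6 of 10 scheduled.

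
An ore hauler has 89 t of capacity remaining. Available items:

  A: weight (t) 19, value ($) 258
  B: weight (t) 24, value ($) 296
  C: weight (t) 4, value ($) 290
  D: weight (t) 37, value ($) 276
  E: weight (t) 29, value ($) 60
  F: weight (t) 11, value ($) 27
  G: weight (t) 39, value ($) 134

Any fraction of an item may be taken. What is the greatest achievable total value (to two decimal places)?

Order: C (290/4=72.50) > A (258/19=13.58) > B (296/24=12.33) > D (276/37=7.46) > G (134/39=3.44) > F (27/11=2.45) > E (60/29=2.07)
Fill: take C (4 @ 290) → take A (19 @ 258) → take B (24 @ 296) → take D (37 @ 276) → take 5/39 of G → 17.18; 89/89 used.
Total value = 1137.18

1137.18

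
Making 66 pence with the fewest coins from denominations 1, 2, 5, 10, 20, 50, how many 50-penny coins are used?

1

66 − 1×50→16 − 1×10→6 − 1×5→1 − 1×1→0
Count of 50: 1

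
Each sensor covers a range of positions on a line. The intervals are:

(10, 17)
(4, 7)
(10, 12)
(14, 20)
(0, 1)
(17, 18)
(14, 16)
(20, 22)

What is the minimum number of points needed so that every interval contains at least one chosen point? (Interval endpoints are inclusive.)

Sort by right endpoint; whenever an interval is uncovered, place a point at its right end.
By right end: [0,1]  [4,7]  [10,12]  [14,16]  [10,17]  [17,18]  [14,20]  [20,22]
[0,1] uncovered → point at 1; [4,7] uncovered → point at 7; [10,12] uncovered → point at 12; [14,16] uncovered → point at 16; [17,18] uncovered → point at 18; [20,22] uncovered → point at 22.
Points: 1, 7, 12, 16, 18, 22 (6 total).

6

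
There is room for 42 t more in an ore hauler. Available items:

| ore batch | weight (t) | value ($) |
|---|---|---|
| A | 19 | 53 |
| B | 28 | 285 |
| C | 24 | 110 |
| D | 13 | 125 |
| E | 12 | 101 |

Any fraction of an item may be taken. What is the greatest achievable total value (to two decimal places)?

Ratios (sorted): B 10.18, D 9.62, E 8.42, C 4.58, A 2.79
take B (28 @ 285); take D (13 @ 125); take 1/12 of E → 8.42. Capacity used 42/42.
Total value = 418.42

418.42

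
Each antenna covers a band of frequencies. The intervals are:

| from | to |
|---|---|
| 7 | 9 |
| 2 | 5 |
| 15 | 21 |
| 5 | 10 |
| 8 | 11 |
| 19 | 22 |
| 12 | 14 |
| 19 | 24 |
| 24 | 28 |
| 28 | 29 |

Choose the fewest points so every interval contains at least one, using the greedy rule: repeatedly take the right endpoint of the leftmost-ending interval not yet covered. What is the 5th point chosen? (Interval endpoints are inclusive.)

Sort by right endpoint; whenever an interval is uncovered, place a point at its right end.
By right end: [2,5]  [7,9]  [5,10]  [8,11]  [12,14]  [15,21]  [19,22]  [19,24]  [24,28]  [28,29]
[2,5] uncovered → point at 5; [7,9] uncovered → point at 9; [12,14] uncovered → point at 14; [15,21] uncovered → point at 21; [24,28] uncovered → point at 28.
Points: 5, 9, 14, 21, 28 (5 total).

28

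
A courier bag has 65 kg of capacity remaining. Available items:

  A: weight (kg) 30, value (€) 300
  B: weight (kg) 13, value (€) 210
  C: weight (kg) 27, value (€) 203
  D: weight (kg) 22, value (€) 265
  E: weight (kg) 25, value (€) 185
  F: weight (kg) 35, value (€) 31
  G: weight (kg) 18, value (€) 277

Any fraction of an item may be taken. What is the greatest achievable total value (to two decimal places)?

872.00

Sort by value per unit weight and fill in that order.
Order: B (210/13=16.15) > G (277/18=15.39) > D (265/22=12.05) > A (300/30=10.00) > C (203/27=7.52) > E (185/25=7.40) > F (31/35=0.89)
Fill: take B (13 @ 210) → take G (18 @ 277) → take D (22 @ 265) → take 12/30 of A → 120.00; 65/65 used.
Total value = 872.00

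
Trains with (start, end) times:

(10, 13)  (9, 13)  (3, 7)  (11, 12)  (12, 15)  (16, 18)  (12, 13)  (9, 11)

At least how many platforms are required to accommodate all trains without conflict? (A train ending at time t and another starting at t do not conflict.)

Events (time:±→running): 3:+→1 7:-→0 9:+→1 9:+→2 10:+→3 11:-→2 11:+→3 12:-→2 12:+→3 12:+→4 … peak 4.

4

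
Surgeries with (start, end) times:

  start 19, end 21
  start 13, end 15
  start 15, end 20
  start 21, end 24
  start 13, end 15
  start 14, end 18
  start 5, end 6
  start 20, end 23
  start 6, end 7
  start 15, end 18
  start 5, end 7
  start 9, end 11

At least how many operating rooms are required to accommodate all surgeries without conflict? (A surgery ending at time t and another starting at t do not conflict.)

The answer is the maximum number of intervals overlapping at any instant.
Events (time:±→running): 5:+→1 5:+→2 6:-→1 6:+→2 7:-→1 7:-→0 9:+→1 11:-→0 13:+→1 13:+→2 14:+→3 … peak 3.

3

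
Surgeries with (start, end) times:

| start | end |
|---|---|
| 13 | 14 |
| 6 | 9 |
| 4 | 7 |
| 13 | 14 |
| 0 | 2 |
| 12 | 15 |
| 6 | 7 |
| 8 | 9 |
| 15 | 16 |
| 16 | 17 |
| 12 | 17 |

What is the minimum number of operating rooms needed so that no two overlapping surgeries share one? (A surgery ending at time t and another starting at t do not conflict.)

4

Events (time:±→running): 0:+→1 2:-→0 4:+→1 6:+→2 6:+→3 7:-→2 7:-→1 8:+→2 9:-→1 9:-→0 12:+→1 12:+→2 13:+→3 13:+→4 … peak 4.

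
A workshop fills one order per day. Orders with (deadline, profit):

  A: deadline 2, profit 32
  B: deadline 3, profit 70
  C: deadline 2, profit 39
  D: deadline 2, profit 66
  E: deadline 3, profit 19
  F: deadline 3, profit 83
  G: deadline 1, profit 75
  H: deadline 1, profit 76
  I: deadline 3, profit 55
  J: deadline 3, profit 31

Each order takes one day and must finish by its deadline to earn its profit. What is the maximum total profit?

229

Sort by profit descending; place each in the latest free slot ≤ its deadline.
Profit order: F=83 H=76 G=75 B=70 D=66 I=55 C=39 A=32 J=31 E=19
Assign: F→slot 3, H→slot 1, G skipped, B→slot 2, D skipped, I skipped, C skipped, A skipped, J skipped, E skipped.
Slots: [1:H] [2:B] [3:F]
Profit = 76 + 70 + 83 = 229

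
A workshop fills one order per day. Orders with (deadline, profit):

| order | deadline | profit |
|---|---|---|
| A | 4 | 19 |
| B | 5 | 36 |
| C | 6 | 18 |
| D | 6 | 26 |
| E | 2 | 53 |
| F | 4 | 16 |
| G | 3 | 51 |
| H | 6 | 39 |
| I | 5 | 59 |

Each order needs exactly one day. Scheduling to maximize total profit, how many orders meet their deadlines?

Take jobs in profit order; each goes to the latest open slot no later than its deadline.
Profit order: I=59 E=53 G=51 H=39 B=36 D=26 A=19 C=18 F=16
Assign: I→slot 5, E→slot 2, G→slot 3, H→slot 6, B→slot 4, D→slot 1, A skipped, C skipped, F skipped.
Slots: [1:D] [2:E] [3:G] [4:B] [5:I] [6:H]
6 of 9 scheduled.

6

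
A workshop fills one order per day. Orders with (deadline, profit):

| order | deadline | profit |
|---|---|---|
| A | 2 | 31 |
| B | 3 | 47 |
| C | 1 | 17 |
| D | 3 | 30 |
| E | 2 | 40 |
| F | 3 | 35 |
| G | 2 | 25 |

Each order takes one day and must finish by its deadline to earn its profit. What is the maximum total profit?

Take jobs in profit order; each goes to the latest open slot no later than its deadline.
By profit: B(d3,47), E(d2,40), F(d3,35), A(d2,31), D(d3,30), G(d2,25), C(d1,17)
B→slot 3; E→slot 2; F→slot 1; A skipped; D skipped; G skipped; C skipped.
Profit = 35 + 40 + 47 = 122

122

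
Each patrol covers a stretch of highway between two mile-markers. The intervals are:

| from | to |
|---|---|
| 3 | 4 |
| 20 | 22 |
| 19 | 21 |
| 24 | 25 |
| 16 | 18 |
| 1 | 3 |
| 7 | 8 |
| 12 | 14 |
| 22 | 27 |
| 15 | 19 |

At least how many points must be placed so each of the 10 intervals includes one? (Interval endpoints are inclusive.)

6

Process intervals by earliest right end; each time one isn't hit yet, stab at its right endpoint.
Sorted: [1,3] [3,4] [7,8] [12,14] [16,18] [15,19] [19,21] [20,22] [24,25] [22,27]
{[1,3],[3,4]} hit by 3; {[7,8]} hit by 8; {[12,14]} hit by 14; {[16,18],[15,19]} hit by 18; {[19,21],[20,22]} hit by 21; {[24,25],[22,27]} hit by 25.
Points: 3, 8, 14, 18, 21, 25 (6 total).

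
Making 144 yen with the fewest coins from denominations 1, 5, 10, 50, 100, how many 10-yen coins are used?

4

144 = 1×100 + 4×10 + 4×1
Count of 10: 4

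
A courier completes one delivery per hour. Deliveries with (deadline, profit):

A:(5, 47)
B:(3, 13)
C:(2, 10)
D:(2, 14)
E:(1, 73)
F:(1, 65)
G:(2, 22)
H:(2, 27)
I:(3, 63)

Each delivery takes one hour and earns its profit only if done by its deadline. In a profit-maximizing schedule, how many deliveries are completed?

Profit order: E=73 F=65 I=63 A=47 H=27 G=22 D=14 B=13 C=10
Assign: E→slot 1, F skipped, I→slot 3, A→slot 5, H→slot 2, G skipped, D skipped, B skipped, C skipped.
Slots: [1:E] [2:H] [3:I] [5:A]
4 of 9 scheduled.

4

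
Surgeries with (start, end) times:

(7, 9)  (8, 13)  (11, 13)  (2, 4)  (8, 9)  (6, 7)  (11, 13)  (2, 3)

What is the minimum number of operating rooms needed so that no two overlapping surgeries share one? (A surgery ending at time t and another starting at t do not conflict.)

starts: [2, 2, 6, 7, 8, 8, 11, 11]
ends:   [3, 4, 7, 9, 9, 13, 13, 13]
s2→1 s2→2 e3→1 e4→0 s6→1 e7→0 s7→1 s8→2 s8→3  — peak 3.

3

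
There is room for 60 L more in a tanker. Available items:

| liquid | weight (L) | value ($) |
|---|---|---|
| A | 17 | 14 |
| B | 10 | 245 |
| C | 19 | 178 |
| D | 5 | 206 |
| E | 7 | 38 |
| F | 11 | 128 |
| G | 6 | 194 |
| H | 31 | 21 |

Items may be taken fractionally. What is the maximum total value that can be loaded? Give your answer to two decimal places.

990.65

Order: D (206/5=41.20) > G (194/6=32.33) > B (245/10=24.50) > F (128/11=11.64) > C (178/19=9.37) > E (38/7=5.43) > A (14/17=0.82) > H (21/31=0.68)
Fill: take D (5 @ 206) → take G (6 @ 194) → take B (10 @ 245) → take F (11 @ 128) → take C (19 @ 178) → take E (7 @ 38) → take 2/17 of A → 1.65; 60/60 used.
Total value = 990.65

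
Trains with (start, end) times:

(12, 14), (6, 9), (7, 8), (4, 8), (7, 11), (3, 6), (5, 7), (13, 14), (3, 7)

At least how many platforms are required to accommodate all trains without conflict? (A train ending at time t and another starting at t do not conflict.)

4

The answer is the maximum number of intervals overlapping at any instant.
starts: [3, 3, 4, 5, 6, 7, 7, 12, 13]
ends:   [6, 7, 7, 8, 8, 9, 11, 14, 14]
s3→1 s3→2 s4→3 s5→4  — peak 4.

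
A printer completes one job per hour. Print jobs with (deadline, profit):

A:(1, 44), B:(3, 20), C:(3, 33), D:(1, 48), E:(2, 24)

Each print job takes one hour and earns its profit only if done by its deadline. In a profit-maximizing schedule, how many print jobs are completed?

Sort by profit descending; place each in the latest free slot ≤ its deadline.
By profit: D(d1,48), A(d1,44), C(d3,33), E(d2,24), B(d3,20)
D→slot 1; A skipped; C→slot 3; E→slot 2; B skipped.
3 of 5 scheduled.

3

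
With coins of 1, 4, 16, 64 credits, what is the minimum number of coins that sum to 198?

6

Greedy: take as many of the largest coin as possible, then repeat with the remainder.
198 − 3×64→6 − 1×4→2 − 2×1→0
Total coins = 3 + 1 + 2 = 6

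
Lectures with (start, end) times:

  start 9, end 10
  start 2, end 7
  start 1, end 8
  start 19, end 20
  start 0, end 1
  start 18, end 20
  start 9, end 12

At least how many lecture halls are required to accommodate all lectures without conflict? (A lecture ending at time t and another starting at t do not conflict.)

2

The answer is the maximum number of intervals overlapping at any instant.
starts: [0, 1, 2, 9, 9, 18, 19]
ends:   [1, 7, 8, 10, 12, 20, 20]
s0→1 e1→0 s1→1 s2→2  — peak 2.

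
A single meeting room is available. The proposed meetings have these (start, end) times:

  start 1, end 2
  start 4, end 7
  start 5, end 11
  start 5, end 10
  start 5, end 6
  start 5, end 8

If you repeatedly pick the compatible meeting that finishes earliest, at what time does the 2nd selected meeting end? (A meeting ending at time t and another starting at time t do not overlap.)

Sort by end time and greedily take each interval whose start is ≥ the last chosen end.
Sorted by end: (1,2)  (5,6)  (4,7)  (5,8)  (5,10)  (5,11)
take (1,2); take (5,6); skip (4,7); skip (5,8); skip (5,11).
Selected: (1,2) (5,6)

6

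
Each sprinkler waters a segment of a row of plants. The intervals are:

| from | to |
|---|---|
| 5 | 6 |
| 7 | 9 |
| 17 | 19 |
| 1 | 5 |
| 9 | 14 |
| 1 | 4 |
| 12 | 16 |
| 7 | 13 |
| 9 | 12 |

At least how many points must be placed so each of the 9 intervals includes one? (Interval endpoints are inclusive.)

Process intervals by earliest right end; each time one isn't hit yet, stab at its right endpoint.
Sorted: [1,4] [1,5] [5,6] [7,9] [9,12] [7,13] [9,14] [12,16] [17,19]
{[1,4],[1,5]} hit by 4; {[5,6]} hit by 6; {[7,9],[9,12],[7,13],[9,14]} hit by 9; {[12,16]} hit by 16; {[17,19]} hit by 19.
Points: 4, 6, 9, 16, 19 (5 total).

5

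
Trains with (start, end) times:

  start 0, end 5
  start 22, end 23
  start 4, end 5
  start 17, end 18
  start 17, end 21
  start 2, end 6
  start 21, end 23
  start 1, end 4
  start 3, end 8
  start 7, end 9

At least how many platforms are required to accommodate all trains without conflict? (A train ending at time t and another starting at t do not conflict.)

Count concurrent intervals with a sweep; the peak is the room count.
Events (time:±→running): 0:+→1 1:+→2 2:+→3 3:+→4 … peak 4.

4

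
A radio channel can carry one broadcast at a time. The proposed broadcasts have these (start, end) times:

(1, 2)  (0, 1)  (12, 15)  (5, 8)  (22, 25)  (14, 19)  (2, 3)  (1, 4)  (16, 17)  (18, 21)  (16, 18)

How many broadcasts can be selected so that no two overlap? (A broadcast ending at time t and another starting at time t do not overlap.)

Sorted by end: (0,1)  (1,2)  (2,3)  (1,4)  (5,8)  (12,15)  (16,17)  (16,18)  (14,19)  (18,21)  (22,25)
take (0,1); take (1,2); take (2,3); take (5,8); take (12,15); take (16,17); take (18,21); take (22,25).
Selected 8 broadcasts.

8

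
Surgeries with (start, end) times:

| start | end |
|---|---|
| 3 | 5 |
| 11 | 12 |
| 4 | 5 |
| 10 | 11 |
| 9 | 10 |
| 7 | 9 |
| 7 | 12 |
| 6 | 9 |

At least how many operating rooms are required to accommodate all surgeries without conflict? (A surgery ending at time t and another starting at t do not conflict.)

starts: [3, 4, 6, 7, 7, 9, 10, 11]
ends:   [5, 5, 9, 9, 10, 11, 12, 12]
s3→1 s4→2 e5→1 e5→0 s6→1 s7→2 s7→3  — peak 3.

3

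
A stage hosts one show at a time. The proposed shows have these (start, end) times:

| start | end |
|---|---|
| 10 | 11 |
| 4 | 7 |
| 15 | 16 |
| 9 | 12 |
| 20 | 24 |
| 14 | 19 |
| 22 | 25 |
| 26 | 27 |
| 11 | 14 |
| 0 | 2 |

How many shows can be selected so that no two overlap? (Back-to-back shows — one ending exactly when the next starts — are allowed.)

Sort by end time and greedily take each interval whose start is ≥ the last chosen end.
By end time: (0,2), (4,7), (10,11), (9,12), (11,14), (15,16), (14,19), (20,24), (22,25), (26,27).
Pick (0,2); next start ≥ 2 → (4,7); next start ≥ 7 → (10,11); next start ≥ 11 → (11,14); next start ≥ 14 → (15,16); next start ≥ 16 → (20,24); next start ≥ 24 → (26,27).
Selected 7 shows.

7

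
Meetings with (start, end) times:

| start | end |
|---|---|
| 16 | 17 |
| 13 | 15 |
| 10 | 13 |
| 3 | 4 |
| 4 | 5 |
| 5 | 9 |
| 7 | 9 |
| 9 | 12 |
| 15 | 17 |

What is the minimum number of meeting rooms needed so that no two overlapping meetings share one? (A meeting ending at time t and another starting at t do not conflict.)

2

starts: [3, 4, 5, 7, 9, 10, 13, 15, 16]
ends:   [4, 5, 9, 9, 12, 13, 15, 17, 17]
s3→1 e4→0 s4→1 e5→0 s5→1 s7→2  — peak 2.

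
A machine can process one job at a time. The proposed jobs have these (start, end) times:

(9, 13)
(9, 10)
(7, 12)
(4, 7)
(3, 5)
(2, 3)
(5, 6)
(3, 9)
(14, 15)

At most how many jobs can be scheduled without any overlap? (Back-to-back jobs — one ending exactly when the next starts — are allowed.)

Sorted by end: (2,3)  (3,5)  (5,6)  (4,7)  (3,9)  (9,10)  (7,12)  (9,13)  (14,15)
take (2,3); take (3,5); take (5,6); take (9,10); skip (7,12); skip (9,13); take (14,15).
Selected 5 jobs.

5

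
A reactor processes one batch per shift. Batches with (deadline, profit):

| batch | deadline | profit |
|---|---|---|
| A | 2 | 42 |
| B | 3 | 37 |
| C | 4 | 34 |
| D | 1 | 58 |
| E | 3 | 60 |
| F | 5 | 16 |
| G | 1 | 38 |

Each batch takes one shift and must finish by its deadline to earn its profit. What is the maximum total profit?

210

By profit: E(d3,60), D(d1,58), A(d2,42), G(d1,38), B(d3,37), C(d4,34), F(d5,16)
E→slot 3; D→slot 1; A→slot 2; G skipped; B skipped; C→slot 4; F→slot 5.
Profit = 58 + 42 + 60 + 34 + 16 = 210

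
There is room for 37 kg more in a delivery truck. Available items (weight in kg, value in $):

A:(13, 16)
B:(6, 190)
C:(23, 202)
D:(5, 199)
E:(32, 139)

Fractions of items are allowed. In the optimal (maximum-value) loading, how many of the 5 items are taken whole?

Sort by value per unit weight and fill in that order.
Order: D (199/5=39.80) > B (190/6=31.67) > C (202/23=8.78) > E (139/32=4.34) > A (16/13=1.23)
Fill: take D (5 @ 199) → take B (6 @ 190) → take C (23 @ 202) → take 3/32 of E → 13.03; 37/37 used.
3 item(s) taken whole; one partial (take 3/32 of E).

3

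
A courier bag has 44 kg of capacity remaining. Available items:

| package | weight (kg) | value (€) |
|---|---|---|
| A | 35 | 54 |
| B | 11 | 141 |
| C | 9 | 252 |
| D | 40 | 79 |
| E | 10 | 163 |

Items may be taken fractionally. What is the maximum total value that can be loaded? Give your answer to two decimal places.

Greedy by value/weight ratio, highest first.
Ratios (sorted): C 28.00, E 16.30, B 12.82, D 1.98, A 1.54
take C (9 @ 252); take E (10 @ 163); take B (11 @ 141); take 14/40 of D → 27.65. Capacity used 44/44.
Total value = 583.65

583.65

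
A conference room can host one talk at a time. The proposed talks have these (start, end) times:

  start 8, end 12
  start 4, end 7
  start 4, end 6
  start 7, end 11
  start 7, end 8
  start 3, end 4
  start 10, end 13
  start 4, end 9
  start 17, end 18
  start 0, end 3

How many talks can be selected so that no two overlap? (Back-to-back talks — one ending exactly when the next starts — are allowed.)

Order by finish time; keep every interval that doesn't clash with the previous kept one.
By end time: (0,3), (3,4), (4,6), (4,7), (7,8), (4,9), (7,11), (8,12), (10,13), (17,18).
Pick (0,3); next start ≥ 3 → (3,4); next start ≥ 4 → (4,6); next start ≥ 6 → (7,8); next start ≥ 8 → (8,12); next start ≥ 12 → (17,18).
Selected 6 talks.

6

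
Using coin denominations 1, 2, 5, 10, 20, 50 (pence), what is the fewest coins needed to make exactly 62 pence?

3

62 − 1×50→12 − 1×10→2 − 1×2→0
Total coins = 1 + 1 + 1 = 3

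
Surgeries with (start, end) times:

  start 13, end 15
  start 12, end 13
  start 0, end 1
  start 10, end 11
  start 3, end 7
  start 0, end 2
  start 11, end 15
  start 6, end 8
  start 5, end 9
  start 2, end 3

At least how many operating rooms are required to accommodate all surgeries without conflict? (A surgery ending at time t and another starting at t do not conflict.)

3

Events (time:±→running): 0:+→1 0:+→2 1:-→1 2:-→0 2:+→1 3:-→0 3:+→1 5:+→2 6:+→3 … peak 3.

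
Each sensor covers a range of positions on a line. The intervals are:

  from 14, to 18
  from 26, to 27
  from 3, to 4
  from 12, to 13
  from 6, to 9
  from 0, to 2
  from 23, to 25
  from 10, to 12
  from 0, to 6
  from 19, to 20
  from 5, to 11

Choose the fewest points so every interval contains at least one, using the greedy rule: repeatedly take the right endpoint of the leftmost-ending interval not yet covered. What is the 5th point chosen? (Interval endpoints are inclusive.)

18

Sorted: [0,2] [3,4] [0,6] [6,9] [5,11] [10,12] [12,13] [14,18] [19,20] [23,25] [26,27]
{[0,2]} hit by 2; {[3,4],[0,6]} hit by 4; {[6,9],[5,11]} hit by 9; {[10,12],[12,13]} hit by 12; {[14,18]} hit by 18; {[19,20]} hit by 20; {[23,25]} hit by 25; {[26,27]} hit by 27.
Points: 2, 4, 9, 12, 18, 20, 25, 27 (8 total).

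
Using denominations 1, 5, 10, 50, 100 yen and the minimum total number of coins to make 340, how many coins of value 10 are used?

4

340 = 3×100 + 4×10
Count of 10: 4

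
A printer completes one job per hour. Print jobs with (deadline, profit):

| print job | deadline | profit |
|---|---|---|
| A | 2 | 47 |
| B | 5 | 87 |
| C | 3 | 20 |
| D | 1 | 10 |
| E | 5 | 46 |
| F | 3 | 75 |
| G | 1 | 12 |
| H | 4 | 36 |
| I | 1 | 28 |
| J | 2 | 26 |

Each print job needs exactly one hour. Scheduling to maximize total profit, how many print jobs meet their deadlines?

5

Sort by profit descending; place each in the latest free slot ≤ its deadline.
Profit order: B=87 F=75 A=47 E=46 H=36 I=28 J=26 C=20 G=12 D=10
Assign: B→slot 5, F→slot 3, A→slot 2, E→slot 4, H→slot 1, I skipped, J skipped, C skipped, G skipped, D skipped.
Slots: [1:H] [2:A] [3:F] [4:E] [5:B]
5 of 10 scheduled.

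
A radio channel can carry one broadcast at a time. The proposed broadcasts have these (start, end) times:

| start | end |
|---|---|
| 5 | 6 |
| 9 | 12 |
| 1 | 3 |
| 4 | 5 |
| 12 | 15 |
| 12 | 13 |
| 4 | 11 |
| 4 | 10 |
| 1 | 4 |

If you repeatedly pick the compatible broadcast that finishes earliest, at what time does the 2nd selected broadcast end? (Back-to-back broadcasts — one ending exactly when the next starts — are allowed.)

5

Order by finish time; keep every interval that doesn't clash with the previous kept one.
Sorted by end: (1,3)  (1,4)  (4,5)  (5,6)  (4,10)  (4,11)  (9,12)  (12,13)  (12,15)
take (1,3); skip (1,4); take (4,5); take (5,6); skip (4,10); skip (4,11); take (9,12); take (12,13); skip (12,15).
Selected: (1,3) (4,5) (5,6) (9,12) (12,13)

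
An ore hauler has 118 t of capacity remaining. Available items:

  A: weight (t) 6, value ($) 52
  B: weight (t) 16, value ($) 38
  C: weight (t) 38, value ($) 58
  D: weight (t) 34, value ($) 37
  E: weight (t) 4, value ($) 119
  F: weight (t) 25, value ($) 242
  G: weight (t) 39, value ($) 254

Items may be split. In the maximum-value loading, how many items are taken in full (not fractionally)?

5

Ratios (sorted): E 29.75, F 9.68, A 8.67, G 6.51, B 2.38, C 1.53, D 1.09
take E (4 @ 119); take F (25 @ 242); take A (6 @ 52); take G (39 @ 254); take B (16 @ 38); take 28/38 of C → 42.74. Capacity used 118/118.
5 item(s) taken whole; one partial (take 28/38 of C).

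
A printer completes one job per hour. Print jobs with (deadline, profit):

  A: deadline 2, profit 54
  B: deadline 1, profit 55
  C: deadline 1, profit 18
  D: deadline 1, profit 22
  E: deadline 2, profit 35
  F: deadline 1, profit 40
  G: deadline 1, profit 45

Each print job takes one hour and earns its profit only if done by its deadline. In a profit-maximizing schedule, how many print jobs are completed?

Take jobs in profit order; each goes to the latest open slot no later than its deadline.
By profit: B(d1,55), A(d2,54), G(d1,45), F(d1,40), E(d2,35), D(d1,22), C(d1,18)
B→slot 1; A→slot 2; G skipped; F skipped; E skipped; D skipped; C skipped.
2 of 7 scheduled.

2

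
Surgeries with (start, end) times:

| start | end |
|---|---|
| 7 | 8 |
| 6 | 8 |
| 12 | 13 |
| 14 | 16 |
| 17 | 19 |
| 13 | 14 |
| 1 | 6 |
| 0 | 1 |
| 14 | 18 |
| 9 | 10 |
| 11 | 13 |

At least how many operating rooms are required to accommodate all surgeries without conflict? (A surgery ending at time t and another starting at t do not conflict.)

starts: [0, 1, 6, 7, 9, 11, 12, 13, 14, 14, 17]
ends:   [1, 6, 8, 8, 10, 13, 13, 14, 16, 18, 19]
s0→1 e1→0 s1→1 e6→0 s6→1 s7→2  — peak 2.

2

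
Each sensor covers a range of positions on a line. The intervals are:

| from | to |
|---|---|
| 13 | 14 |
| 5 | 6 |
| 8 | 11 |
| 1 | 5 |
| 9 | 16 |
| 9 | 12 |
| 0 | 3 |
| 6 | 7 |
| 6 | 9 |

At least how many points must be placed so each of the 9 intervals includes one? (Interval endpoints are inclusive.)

4

Sort by right endpoint; whenever an interval is uncovered, place a point at its right end.
By right end: [0,3]  [1,5]  [5,6]  [6,7]  [6,9]  [8,11]  [9,12]  [13,14]  [9,16]
[0,3] uncovered → point at 3; [5,6] uncovered → point at 6; [8,11] uncovered → point at 11; [13,14] uncovered → point at 14.
Points: 3, 6, 11, 14 (4 total).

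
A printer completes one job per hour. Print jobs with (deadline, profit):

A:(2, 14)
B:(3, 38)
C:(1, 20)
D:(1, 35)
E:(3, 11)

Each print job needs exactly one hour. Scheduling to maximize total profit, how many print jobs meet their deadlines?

3

Sort by profit descending; place each in the latest free slot ≤ its deadline.
Profit order: B=38 D=35 C=20 A=14 E=11
Assign: B→slot 3, D→slot 1, C skipped, A→slot 2, E skipped.
Slots: [1:D] [2:A] [3:B]
3 of 5 scheduled.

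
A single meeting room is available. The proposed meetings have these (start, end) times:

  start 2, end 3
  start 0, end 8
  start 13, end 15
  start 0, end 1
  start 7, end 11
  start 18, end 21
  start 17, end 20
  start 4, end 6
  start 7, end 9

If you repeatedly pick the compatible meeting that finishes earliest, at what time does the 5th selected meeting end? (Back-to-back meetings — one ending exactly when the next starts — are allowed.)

Order by finish time; keep every interval that doesn't clash with the previous kept one.
By end time: (0,1), (2,3), (4,6), (0,8), (7,9), (7,11), (13,15), (17,20), (18,21).
Pick (0,1); next start ≥ 1 → (2,3); next start ≥ 3 → (4,6); next start ≥ 6 → (7,9); next start ≥ 9 → (13,15); next start ≥ 15 → (17,20).
Selected: (0,1) (2,3) (4,6) (7,9) (13,15) (17,20)

15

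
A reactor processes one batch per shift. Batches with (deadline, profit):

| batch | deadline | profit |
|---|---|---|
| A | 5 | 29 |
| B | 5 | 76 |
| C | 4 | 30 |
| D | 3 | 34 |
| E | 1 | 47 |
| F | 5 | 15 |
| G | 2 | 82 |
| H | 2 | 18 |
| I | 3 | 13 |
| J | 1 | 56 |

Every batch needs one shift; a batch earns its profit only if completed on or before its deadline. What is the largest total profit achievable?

By profit: G(d2,82), B(d5,76), J(d1,56), E(d1,47), D(d3,34), C(d4,30), A(d5,29), H(d2,18), F(d5,15), I(d3,13)
G→slot 2; B→slot 5; J→slot 1; E skipped; D→slot 3; C→slot 4; A skipped; H skipped; F skipped; I skipped.
Profit = 56 + 82 + 34 + 30 + 76 = 278

278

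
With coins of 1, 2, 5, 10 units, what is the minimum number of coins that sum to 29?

29 = 2×10 + 1×5 + 2×2
Total coins = 2 + 1 + 2 = 5

5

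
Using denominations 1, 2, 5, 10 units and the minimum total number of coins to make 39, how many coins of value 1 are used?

0

39 − 3×10→9 − 1×5→4 − 2×2→0
Count of 1: 0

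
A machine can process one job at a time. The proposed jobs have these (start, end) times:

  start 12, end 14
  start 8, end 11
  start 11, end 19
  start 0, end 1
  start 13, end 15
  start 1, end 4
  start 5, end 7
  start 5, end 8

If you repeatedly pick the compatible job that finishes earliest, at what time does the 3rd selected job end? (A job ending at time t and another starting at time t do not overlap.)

Order by finish time; keep every interval that doesn't clash with the previous kept one.
Sorted by end: (0,1)  (1,4)  (5,7)  (5,8)  (8,11)  (12,14)  (13,15)  (11,19)
take (0,1); take (1,4); take (5,7); take (8,11); take (12,14).
Selected: (0,1) (1,4) (5,7) (8,11) (12,14)

7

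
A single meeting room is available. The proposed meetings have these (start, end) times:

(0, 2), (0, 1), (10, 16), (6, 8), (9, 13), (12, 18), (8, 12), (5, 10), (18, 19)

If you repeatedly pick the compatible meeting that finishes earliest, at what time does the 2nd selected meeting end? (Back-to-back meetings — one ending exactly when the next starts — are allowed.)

8

Sorted by end: (0,1)  (0,2)  (6,8)  (5,10)  (8,12)  (9,13)  (10,16)  (12,18)  (18,19)
take (0,1); take (6,8); take (8,12); take (12,18); take (18,19).
Selected: (0,1) (6,8) (8,12) (12,18) (18,19)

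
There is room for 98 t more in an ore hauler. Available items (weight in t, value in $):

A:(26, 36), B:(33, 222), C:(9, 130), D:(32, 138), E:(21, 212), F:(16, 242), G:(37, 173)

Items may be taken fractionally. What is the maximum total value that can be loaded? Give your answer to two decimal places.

894.84

Greedy by value/weight ratio, highest first.
Ratios (sorted): F 15.12, C 14.44, E 10.10, B 6.73, G 4.68, D 4.31, A 1.38
take F (16 @ 242); take C (9 @ 130); take E (21 @ 212); take B (33 @ 222); take 19/37 of G → 88.84. Capacity used 98/98.
Total value = 894.84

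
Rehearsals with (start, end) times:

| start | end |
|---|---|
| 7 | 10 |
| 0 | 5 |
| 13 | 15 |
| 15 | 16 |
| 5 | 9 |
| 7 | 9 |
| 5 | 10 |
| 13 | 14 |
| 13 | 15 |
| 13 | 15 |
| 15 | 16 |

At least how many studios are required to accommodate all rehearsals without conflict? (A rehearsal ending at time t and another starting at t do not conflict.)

The answer is the maximum number of intervals overlapping at any instant.
starts: [0, 5, 5, 7, 7, 13, 13, 13, 13, 15, 15]
ends:   [5, 9, 9, 10, 10, 14, 15, 15, 15, 16, 16]
s0→1 e5→0 s5→1 s5→2 s7→3 s7→4  — peak 4.

4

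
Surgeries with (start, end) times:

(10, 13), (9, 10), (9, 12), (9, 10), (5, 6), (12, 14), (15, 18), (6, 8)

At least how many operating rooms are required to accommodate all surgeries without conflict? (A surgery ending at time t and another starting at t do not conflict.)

Count concurrent intervals with a sweep; the peak is the room count.
starts: [5, 6, 9, 9, 9, 10, 12, 15]
ends:   [6, 8, 10, 10, 12, 13, 14, 18]
s5→1 e6→0 s6→1 e8→0 s9→1 s9→2 s9→3  — peak 3.

3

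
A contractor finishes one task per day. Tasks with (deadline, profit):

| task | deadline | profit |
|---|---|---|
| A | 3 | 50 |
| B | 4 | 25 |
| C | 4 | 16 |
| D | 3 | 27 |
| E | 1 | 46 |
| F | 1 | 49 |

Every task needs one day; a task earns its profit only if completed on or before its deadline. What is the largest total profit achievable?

Take jobs in profit order; each goes to the latest open slot no later than its deadline.
Profit order: A=50 F=49 E=46 D=27 B=25 C=16
Assign: A→slot 3, F→slot 1, E skipped, D→slot 2, B→slot 4, C skipped.
Slots: [1:F] [2:D] [3:A] [4:B]
Profit = 49 + 27 + 50 + 25 = 151

151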